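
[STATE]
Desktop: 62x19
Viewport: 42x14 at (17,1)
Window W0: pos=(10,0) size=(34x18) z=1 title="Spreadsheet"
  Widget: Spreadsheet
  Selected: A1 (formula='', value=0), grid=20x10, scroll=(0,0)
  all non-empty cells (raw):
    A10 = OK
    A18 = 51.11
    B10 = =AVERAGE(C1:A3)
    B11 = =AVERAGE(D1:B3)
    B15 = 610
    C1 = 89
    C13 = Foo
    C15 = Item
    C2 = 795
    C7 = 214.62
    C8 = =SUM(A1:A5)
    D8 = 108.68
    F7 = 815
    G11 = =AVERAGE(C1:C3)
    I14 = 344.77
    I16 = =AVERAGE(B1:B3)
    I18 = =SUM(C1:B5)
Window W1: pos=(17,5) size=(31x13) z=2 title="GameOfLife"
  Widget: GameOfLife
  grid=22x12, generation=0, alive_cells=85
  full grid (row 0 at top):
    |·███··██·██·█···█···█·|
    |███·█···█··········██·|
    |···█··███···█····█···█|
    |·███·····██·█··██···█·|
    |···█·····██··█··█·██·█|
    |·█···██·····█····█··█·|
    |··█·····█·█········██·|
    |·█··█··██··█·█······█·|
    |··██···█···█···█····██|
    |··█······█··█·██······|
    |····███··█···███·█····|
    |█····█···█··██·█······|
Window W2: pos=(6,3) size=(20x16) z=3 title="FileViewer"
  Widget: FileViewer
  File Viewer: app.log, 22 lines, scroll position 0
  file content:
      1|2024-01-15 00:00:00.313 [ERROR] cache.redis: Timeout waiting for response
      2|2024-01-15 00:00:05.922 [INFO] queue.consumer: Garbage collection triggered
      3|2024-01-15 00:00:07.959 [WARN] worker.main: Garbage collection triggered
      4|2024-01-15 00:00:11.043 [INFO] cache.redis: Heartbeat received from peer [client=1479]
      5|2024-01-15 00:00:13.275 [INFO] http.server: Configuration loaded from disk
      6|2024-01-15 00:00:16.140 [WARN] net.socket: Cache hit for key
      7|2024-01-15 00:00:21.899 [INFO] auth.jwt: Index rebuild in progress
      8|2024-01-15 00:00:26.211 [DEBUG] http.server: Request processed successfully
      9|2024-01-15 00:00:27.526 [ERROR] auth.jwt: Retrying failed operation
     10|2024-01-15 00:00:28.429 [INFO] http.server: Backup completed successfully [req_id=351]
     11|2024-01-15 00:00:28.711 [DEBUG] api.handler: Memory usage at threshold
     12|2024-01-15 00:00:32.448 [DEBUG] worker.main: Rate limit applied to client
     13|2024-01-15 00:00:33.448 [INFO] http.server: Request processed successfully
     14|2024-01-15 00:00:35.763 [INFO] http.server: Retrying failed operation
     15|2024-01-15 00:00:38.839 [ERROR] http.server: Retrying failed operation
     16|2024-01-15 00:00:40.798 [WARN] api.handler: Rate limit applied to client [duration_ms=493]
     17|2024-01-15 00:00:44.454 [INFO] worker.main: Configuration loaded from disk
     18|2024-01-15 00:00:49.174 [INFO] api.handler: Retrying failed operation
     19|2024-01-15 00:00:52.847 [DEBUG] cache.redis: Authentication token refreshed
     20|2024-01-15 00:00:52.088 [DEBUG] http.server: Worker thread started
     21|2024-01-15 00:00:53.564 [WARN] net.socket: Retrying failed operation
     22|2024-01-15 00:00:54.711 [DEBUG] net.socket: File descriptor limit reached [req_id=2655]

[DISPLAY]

dsheet                    ┃               
──────────────────────────┨               
━━━━━━━━┓                 ┃               
r       ┃B       C       D┃               
────────┨━━━━━━━━━━━━━━━━━━━━━┓           
 00:00:▲┃ife                  ┃           
 00:00:█┃─────────────────────┨           
 00:00:░┃                     ┃           
 00:00:░┃█···█····█···█       ┃           
 00:00:░┃·██·█··██···█·       ┃           
 00:00:░┃·██··█··█·██·█       ┃           
 00:00:░┃····█····█··█·       ┃           
 00:00:░┃█·█········██·       ┃           
 00:00:░┃█··█·█······█·       ┃           


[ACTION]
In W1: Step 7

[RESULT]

dsheet                    ┃               
──────────────────────────┨               
━━━━━━━━┓                 ┃               
r       ┃B       C       D┃               
────────┨━━━━━━━━━━━━━━━━━━━━━┓           
 00:00:▲┃ife                  ┃           
 00:00:█┃─────────────────────┨           
 00:00:░┃                     ┃           
 00:00:░┃·····█······█·       ┃           
 00:00:░┃█····█·····█··       ┃           
 00:00:░┃█···██·███····       ┃           
 00:00:░┃█···███·······       ┃           
 00:00:░┃············██       ┃           
 00:00:░┃············██       ┃           


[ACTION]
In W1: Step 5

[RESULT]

dsheet                    ┃               
──────────────────────────┨               
━━━━━━━━┓                 ┃               
r       ┃B       C       D┃               
────────┨━━━━━━━━━━━━━━━━━━━━━┓           
 00:00:▲┃ife                  ┃           
 00:00:█┃─────────────────────┨           
 00:00:░┃                     ┃           
 00:00:░┃············██       ┃           
 00:00:░┃█··█·····██·█·       ┃           
 00:00:░┃···█·····██···       ┃           
 00:00:░┃········██····       ┃           
 00:00:░┃············██       ┃           
 00:00:░┃····█··█····██       ┃           


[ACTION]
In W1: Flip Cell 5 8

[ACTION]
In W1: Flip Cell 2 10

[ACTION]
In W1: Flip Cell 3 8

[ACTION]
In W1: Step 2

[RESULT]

dsheet                    ┃               
──────────────────────────┨               
━━━━━━━━┓                 ┃               
r       ┃B       C       D┃               
────────┨━━━━━━━━━━━━━━━━━━━━━┓           
 00:00:▲┃ife                  ┃           
 00:00:█┃─────────────────────┨           
 00:00:░┃                     ┃           
 00:00:░┃·██·█·····██·█       ┃           
 00:00:░┃·███······█··█       ┃           
 00:00:░┃········█··██·       ┃           
 00:00:░┃█·······█████·       ┃           
 00:00:░┃········█··███       ┃           
 00:00:░┃············██       ┃           


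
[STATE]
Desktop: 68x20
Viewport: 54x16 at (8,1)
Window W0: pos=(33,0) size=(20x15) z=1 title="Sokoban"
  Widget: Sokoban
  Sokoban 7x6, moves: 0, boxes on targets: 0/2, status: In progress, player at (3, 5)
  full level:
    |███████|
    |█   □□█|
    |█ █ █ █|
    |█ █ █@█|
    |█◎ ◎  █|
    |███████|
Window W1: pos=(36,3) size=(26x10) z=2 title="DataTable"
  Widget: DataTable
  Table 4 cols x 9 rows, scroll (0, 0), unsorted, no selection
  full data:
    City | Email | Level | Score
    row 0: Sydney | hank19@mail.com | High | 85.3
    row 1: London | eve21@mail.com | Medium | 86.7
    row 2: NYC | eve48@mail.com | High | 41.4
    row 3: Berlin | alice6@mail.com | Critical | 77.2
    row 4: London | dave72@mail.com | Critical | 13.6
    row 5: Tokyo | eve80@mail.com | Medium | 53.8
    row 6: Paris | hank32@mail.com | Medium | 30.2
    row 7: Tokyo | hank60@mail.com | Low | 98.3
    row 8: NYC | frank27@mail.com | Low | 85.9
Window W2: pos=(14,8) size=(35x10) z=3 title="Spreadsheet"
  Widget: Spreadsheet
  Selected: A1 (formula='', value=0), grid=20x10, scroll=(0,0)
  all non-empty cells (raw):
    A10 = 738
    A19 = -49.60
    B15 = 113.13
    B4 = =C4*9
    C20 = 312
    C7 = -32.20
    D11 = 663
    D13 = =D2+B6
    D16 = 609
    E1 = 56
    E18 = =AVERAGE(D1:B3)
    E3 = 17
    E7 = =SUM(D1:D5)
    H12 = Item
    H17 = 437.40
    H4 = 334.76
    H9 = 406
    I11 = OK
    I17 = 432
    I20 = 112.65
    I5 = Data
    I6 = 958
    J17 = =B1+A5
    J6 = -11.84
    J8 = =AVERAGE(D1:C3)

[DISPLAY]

                         ┃ Sokoban          ┃         
                         ┠──────────────────┨         
                         ┃██┏━━━━━━━━━━━━━━━━━━━━━━━━┓
                         ┃█ ┃ DataTable              ┃
                         ┃█ ┠────────────────────────┨
                         ┃█ ┃City  │Email           │┃
                         ┃█◎┃──────┼────────────────┼┃
      ┏━━━━━━━━━━━━━━━━━━━━━━━━━━━━━━━━━┓9@mail.com │┃
      ┃ Spreadsheet                     ┃@mail.com  │┃
      ┠─────────────────────────────────┨@mail.com  │┃
      ┃A1:                              ┃6@mail.com │┃
      ┃       A       B       C       D ┃━━━━━━━━━━━━┛
      ┃---------------------------------┃   ┃         
      ┃  1      [0]       0       0     ┃━━━┛         
      ┃  2        0       0       0     ┃             
      ┃  3        0       0       0     ┃             


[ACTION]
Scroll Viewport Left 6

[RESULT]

                               ┃ Sokoban          ┃   
                               ┠──────────────────┨   
                               ┃██┏━━━━━━━━━━━━━━━━━━━
                               ┃█ ┃ DataTable         
                               ┃█ ┠───────────────────
                               ┃█ ┃City  │Email       
                               ┃█◎┃──────┼────────────
            ┏━━━━━━━━━━━━━━━━━━━━━━━━━━━━━━━━━┓9@mail.
            ┃ Spreadsheet                     ┃@mail.c
            ┠─────────────────────────────────┨@mail.c
            ┃A1:                              ┃6@mail.
            ┃       A       B       C       D ┃━━━━━━━
            ┃---------------------------------┃   ┃   
            ┃  1      [0]       0       0     ┃━━━┛   
            ┃  2        0       0       0     ┃       
            ┃  3        0       0       0     ┃       


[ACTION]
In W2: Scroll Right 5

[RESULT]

                               ┃ Sokoban          ┃   
                               ┠──────────────────┨   
                               ┃██┏━━━━━━━━━━━━━━━━━━━
                               ┃█ ┃ DataTable         
                               ┃█ ┠───────────────────
                               ┃█ ┃City  │Email       
                               ┃█◎┃──────┼────────────
            ┏━━━━━━━━━━━━━━━━━━━━━━━━━━━━━━━━━┓9@mail.
            ┃ Spreadsheet                     ┃@mail.c
            ┠─────────────────────────────────┨@mail.c
            ┃A1:                              ┃6@mail.
            ┃       F       G       H       I ┃━━━━━━━
            ┃---------------------------------┃   ┃   
            ┃  1        0       0       0     ┃━━━┛   
            ┃  2        0       0       0     ┃       
            ┃  3        0       0       0     ┃       


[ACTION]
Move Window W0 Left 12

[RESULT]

                   ┃ Sokoban          ┃               
                   ┠──────────────────┨               
                   ┃███████       ┏━━━━━━━━━━━━━━━━━━━
                   ┃█   □□█       ┃ DataTable         
                   ┃█ █ █ █       ┠───────────────────
                   ┃█ █ █@█       ┃City  │Email       
                   ┃█◎ ◎  █       ┃──────┼────────────
            ┏━━━━━━━━━━━━━━━━━━━━━━━━━━━━━━━━━┓9@mail.
            ┃ Spreadsheet                     ┃@mail.c
            ┠─────────────────────────────────┨@mail.c
            ┃A1:                              ┃6@mail.
            ┃       F       G       H       I ┃━━━━━━━
            ┃---------------------------------┃       
            ┃  1        0       0       0     ┃       
            ┃  2        0       0       0     ┃       
            ┃  3        0       0       0     ┃       


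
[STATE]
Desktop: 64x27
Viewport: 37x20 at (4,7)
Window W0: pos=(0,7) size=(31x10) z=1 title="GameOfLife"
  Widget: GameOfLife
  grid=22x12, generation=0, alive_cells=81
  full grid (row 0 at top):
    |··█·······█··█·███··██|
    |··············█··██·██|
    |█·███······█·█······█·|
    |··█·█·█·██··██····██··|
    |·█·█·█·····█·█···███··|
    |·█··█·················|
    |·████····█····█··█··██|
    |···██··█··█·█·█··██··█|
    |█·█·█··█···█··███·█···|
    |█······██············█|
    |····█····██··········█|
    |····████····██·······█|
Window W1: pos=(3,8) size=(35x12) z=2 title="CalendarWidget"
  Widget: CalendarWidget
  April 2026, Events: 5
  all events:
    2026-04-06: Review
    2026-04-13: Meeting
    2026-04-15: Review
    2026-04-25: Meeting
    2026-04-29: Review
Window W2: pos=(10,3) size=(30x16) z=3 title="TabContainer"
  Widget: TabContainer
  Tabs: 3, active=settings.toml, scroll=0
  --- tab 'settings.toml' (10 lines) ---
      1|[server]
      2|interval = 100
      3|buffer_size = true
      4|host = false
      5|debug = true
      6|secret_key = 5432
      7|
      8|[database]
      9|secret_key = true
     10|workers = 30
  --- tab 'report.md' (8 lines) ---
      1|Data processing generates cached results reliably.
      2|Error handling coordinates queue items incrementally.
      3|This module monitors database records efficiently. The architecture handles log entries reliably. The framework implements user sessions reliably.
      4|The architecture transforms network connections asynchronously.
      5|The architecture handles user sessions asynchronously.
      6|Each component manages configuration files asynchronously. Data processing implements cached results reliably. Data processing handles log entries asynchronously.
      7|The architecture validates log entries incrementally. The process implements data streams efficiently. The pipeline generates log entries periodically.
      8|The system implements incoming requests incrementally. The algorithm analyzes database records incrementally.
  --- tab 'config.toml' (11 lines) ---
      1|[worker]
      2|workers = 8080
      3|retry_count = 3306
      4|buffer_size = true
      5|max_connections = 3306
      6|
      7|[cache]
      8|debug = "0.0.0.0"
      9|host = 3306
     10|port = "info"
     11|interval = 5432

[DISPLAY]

━━━━━━┃────────────────────────────┃ 
━━━━━━┃[server]                    ┃ 
 Calen┃interval = 100              ┃ 
──────┃buffer_size = true          ┃ 
      ┃host = false                ┃ 
Mo Tu ┃debug = true                ┃ 
      ┃secret_key = 5432           ┃ 
 6*  7┃                            ┃ 
13* 14┃[database]                  ┃ 
20 21 ┃secret_key = true           ┃ 
27 28 ┃workers = 30                ┃ 
      ┗━━━━━━━━━━━━━━━━━━━━━━━━━━━━┛ 
━━━━━━━━━━━━━━━━━━━━━━━━━━━━━━━━━┛   
                                     
                                     
                                     
                                     
                                     
                                     
                                     


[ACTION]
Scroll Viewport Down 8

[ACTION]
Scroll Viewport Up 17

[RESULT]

                                     
                                     
                                     
      ┏━━━━━━━━━━━━━━━━━━━━━━━━━━━━┓ 
      ┃ TabContainer               ┃ 
      ┠────────────────────────────┨ 
      ┃[settings.toml]│ report.md │┃ 
━━━━━━┃────────────────────────────┃ 
━━━━━━┃[server]                    ┃ 
 Calen┃interval = 100              ┃ 
──────┃buffer_size = true          ┃ 
      ┃host = false                ┃ 
Mo Tu ┃debug = true                ┃ 
      ┃secret_key = 5432           ┃ 
 6*  7┃                            ┃ 
13* 14┃[database]                  ┃ 
20 21 ┃secret_key = true           ┃ 
27 28 ┃workers = 30                ┃ 
      ┗━━━━━━━━━━━━━━━━━━━━━━━━━━━━┛ 
━━━━━━━━━━━━━━━━━━━━━━━━━━━━━━━━━┛   


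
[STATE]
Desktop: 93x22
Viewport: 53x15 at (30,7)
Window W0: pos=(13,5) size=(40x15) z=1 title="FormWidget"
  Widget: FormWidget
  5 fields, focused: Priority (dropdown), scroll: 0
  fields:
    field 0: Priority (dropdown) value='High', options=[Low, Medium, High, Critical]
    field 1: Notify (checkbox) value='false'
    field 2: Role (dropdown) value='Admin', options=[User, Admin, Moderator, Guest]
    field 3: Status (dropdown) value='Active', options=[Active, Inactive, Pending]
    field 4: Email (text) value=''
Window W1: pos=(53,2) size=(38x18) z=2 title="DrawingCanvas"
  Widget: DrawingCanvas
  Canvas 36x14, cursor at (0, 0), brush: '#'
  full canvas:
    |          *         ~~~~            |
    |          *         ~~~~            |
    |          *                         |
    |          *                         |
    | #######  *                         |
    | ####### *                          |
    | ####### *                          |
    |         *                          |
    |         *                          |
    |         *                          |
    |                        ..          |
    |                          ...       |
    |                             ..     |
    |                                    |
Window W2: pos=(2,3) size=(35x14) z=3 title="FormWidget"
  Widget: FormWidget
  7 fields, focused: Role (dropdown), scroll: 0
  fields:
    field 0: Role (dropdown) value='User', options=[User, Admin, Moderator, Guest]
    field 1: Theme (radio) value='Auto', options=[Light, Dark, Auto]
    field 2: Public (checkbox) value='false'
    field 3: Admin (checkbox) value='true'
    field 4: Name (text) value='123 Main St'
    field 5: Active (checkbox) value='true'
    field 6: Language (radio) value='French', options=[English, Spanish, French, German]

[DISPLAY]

) Dark┃───────────────┨┃          *                  
      ┃             ▼]┃┃          *                  
      ┃               ┃┃ #######  *                  
     ]┃             ▼]┃┃ ####### *                   
      ┃             ▼]┃┃ ####### *                   
( ) Sp┃              ]┃┃         *                   
      ┃               ┃┃         *                   
      ┃               ┃┃         *                   
      ┃               ┃┃                        ..   
━━━━━━┛               ┃┃                          ...
                      ┃┃                             
                      ┃┃                             
━━━━━━━━━━━━━━━━━━━━━━┛┗━━━━━━━━━━━━━━━━━━━━━━━━━━━━━
                                                     
                                                     


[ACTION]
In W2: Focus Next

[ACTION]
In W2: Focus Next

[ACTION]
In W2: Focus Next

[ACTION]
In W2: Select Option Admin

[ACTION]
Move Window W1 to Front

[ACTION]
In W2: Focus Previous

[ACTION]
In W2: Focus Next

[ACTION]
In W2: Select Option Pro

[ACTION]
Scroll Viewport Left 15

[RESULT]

  ( ) Light  ( ) Dark┃───────────────┨┃          *   
  [ ]                ┃             ▼]┃┃          *   
  [x]                ┃               ┃┃ #######  *   
  [123 Main St      ]┃             ▼]┃┃ ####### *    
  [x]                ┃             ▼]┃┃ ####### *    
  ( ) English  ( ) Sp┃              ]┃┃         *    
                     ┃               ┃┃         *    
                     ┃               ┃┃         *    
                     ┃               ┃┃              
━━━━━━━━━━━━━━━━━━━━━┛               ┃┃              
                                     ┃┃              
                                     ┃┃              
━━━━━━━━━━━━━━━━━━━━━━━━━━━━━━━━━━━━━┛┗━━━━━━━━━━━━━━
                                                     
                                                     


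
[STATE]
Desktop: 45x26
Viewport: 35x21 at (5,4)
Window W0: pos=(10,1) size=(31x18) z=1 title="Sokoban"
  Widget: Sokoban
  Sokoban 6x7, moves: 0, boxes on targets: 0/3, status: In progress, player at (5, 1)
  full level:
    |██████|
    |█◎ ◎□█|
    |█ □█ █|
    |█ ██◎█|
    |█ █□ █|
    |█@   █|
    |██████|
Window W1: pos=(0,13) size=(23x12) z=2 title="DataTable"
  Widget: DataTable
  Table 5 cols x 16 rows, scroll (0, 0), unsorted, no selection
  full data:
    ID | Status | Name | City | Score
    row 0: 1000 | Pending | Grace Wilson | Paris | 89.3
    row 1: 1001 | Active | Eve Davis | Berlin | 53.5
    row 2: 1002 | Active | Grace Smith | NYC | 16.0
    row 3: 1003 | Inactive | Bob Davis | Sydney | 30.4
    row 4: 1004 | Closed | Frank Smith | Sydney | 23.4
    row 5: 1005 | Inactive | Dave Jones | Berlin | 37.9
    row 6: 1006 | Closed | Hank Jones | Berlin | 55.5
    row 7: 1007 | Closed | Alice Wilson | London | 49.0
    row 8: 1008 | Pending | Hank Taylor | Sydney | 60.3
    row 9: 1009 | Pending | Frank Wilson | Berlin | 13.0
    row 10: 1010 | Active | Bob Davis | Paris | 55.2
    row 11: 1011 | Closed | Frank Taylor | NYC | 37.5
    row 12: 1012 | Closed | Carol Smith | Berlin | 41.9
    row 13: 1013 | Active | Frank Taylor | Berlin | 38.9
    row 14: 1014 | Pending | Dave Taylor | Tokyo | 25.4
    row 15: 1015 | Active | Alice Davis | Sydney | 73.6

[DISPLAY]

     ┃██████                       
     ┃█◎ ◎□█                       
     ┃█ □█ █                       
     ┃█ ██◎█                       
     ┃█ █□ █                       
     ┃█@   █                       
     ┃██████                       
     ┃Moves: 0  0/3                
     ┃                             
━━━━━━━━━━━━━━━━━┓                 
aTable           ┃                 
─────────────────┨                 
│Status  │Name   ┃                 
┼────────┼───────┃                 
│Pending │Grace W┃━━━━━━━━━━━━━━━━━
│Active  │Eve Dav┃                 
│Active  │Grace S┃                 
│Inactive│Bob Dav┃                 
│Closed  │Frank S┃                 
│Inactive│Dave Jo┃                 
━━━━━━━━━━━━━━━━━┛                 


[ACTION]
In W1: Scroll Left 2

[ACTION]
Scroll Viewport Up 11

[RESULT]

                                   
     ┏━━━━━━━━━━━━━━━━━━━━━━━━━━━━━
     ┃ Sokoban                     
     ┠─────────────────────────────
     ┃██████                       
     ┃█◎ ◎□█                       
     ┃█ □█ █                       
     ┃█ ██◎█                       
     ┃█ █□ █                       
     ┃█@   █                       
     ┃██████                       
     ┃Moves: 0  0/3                
     ┃                             
━━━━━━━━━━━━━━━━━┓                 
aTable           ┃                 
─────────────────┨                 
│Status  │Name   ┃                 
┼────────┼───────┃                 
│Pending │Grace W┃━━━━━━━━━━━━━━━━━
│Active  │Eve Dav┃                 
│Active  │Grace S┃                 


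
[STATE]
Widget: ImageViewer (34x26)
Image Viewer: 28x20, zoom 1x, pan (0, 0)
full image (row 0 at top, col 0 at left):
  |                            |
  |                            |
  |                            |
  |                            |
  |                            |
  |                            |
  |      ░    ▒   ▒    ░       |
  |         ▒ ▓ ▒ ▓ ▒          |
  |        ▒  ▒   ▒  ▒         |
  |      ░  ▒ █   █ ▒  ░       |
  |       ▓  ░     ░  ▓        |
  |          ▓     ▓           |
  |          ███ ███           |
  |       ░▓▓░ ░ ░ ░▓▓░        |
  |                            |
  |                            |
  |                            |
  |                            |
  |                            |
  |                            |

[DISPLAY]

                                  
                                  
                                  
                                  
                                  
                                  
      ░    ▒   ▒    ░             
         ▒ ▓ ▒ ▓ ▒                
        ▒  ▒   ▒  ▒               
      ░  ▒ █   █ ▒  ░             
       ▓  ░     ░  ▓              
          ▓     ▓                 
          ███ ███                 
       ░▓▓░ ░ ░ ░▓▓░              
                                  
                                  
                                  
                                  
                                  
                                  
                                  
                                  
                                  
                                  
                                  
                                  


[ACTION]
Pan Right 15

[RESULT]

                                  
                                  
                                  
                                  
                                  
                                  
▒    ░                            
▓ ▒                               
▒  ▒                              
█ ▒  ░                            
 ░  ▓                             
 ▓                                
██                                
 ░▓▓░                             
                                  
                                  
                                  
                                  
                                  
                                  
                                  
                                  
                                  
                                  
                                  
                                  


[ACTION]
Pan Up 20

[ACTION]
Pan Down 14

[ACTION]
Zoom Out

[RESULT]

                                  
                                  
                                  
                                  
                                  
                                  
                                  
                                  
                                  
                                  
                                  
                                  
                                  
                                  
                                  
                                  
                                  
                                  
                                  
                                  
                                  
                                  
                                  
                                  
                                  
                                  


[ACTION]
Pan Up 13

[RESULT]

                                  
                                  
                                  
                                  
                                  
▒    ░                            
▓ ▒                               
▒  ▒                              
█ ▒  ░                            
 ░  ▓                             
 ▓                                
██                                
 ░▓▓░                             
                                  
                                  
                                  
                                  
                                  
                                  
                                  
                                  
                                  
                                  
                                  
                                  
                                  


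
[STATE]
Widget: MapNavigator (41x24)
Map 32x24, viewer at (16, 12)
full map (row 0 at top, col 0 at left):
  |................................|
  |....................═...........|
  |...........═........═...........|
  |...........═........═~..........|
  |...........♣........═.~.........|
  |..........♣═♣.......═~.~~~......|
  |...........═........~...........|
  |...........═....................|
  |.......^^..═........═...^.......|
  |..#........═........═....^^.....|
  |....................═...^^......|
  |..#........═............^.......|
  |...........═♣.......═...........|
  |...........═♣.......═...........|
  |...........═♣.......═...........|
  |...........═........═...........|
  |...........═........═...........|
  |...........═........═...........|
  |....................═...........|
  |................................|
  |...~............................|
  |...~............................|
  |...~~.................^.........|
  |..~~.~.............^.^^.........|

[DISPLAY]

    ................................     
    ....................═...........     
    ...........═........═...........     
    ...........═........═~..........     
    ...........♣........═.~.........     
    ..........♣═♣.......═~.~~~......     
    ...........═........~...........     
    ...........═....................     
    .......^^..═........═...^.......     
    ..#........═........═....^^.....     
    ....................═...^^......     
    ..#........═............^.......     
    ...........═♣...@...═...........     
    ...........═♣.......═...........     
    ...........═♣.......═...........     
    ...........═........═...........     
    ...........═........═...........     
    ...........═........═...........     
    ....................═...........     
    ................................     
    ...~............................     
    ...~............................     
    ...~~.................^.........     
    ..~~.~.............^.^^.........     


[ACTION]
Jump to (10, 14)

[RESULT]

          ...........═........═..........
          ...........═........═~.........
          ...........♣........═.~........
          ..........♣═♣.......═~.~~~.....
          ...........═........~..........
          ...........═...................
          .......^^..═........═...^......
          ..#........═........═....^^....
          ....................═...^^.....
          ..#........═............^......
          ...........═♣.......═..........
          ...........═♣.......═..........
          ..........@═♣.......═..........
          ...........═........═..........
          ...........═........═..........
          ...........═........═..........
          ....................═..........
          ...............................
          ...~...........................
          ...~...........................
          ...~~.................^........
          ..~~.~.............^.^^........
                                         
                                         


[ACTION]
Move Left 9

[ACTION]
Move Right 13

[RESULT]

      ...........═........═...........   
      ...........═........═~..........   
      ...........♣........═.~.........   
      ..........♣═♣.......═~.~~~......   
      ...........═........~...........   
      ...........═....................   
      .......^^..═........═...^.......   
      ..#........═........═....^^.....   
      ....................═...^^......   
      ..#........═............^.......   
      ...........═♣.......═...........   
      ...........═♣.......═...........   
      ...........═♣.@.....═...........   
      ...........═........═...........   
      ...........═........═...........   
      ...........═........═...........   
      ....................═...........   
      ................................   
      ...~............................   
      ...~............................   
      ...~~.................^.........   
      ..~~.~.............^.^^.........   
                                         
                                         


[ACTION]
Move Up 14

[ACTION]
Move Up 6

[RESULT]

                                         
                                         
                                         
                                         
                                         
                                         
                                         
                                         
                                         
                                         
                                         
                                         
      ..............@.................   
      ....................═...........   
      ...........═........═...........   
      ...........═........═~..........   
      ...........♣........═.~.........   
      ..........♣═♣.......═~.~~~......   
      ...........═........~...........   
      ...........═....................   
      .......^^..═........═...^.......   
      ..#........═........═....^^.....   
      ....................═...^^......   
      ..#........═............^.......   


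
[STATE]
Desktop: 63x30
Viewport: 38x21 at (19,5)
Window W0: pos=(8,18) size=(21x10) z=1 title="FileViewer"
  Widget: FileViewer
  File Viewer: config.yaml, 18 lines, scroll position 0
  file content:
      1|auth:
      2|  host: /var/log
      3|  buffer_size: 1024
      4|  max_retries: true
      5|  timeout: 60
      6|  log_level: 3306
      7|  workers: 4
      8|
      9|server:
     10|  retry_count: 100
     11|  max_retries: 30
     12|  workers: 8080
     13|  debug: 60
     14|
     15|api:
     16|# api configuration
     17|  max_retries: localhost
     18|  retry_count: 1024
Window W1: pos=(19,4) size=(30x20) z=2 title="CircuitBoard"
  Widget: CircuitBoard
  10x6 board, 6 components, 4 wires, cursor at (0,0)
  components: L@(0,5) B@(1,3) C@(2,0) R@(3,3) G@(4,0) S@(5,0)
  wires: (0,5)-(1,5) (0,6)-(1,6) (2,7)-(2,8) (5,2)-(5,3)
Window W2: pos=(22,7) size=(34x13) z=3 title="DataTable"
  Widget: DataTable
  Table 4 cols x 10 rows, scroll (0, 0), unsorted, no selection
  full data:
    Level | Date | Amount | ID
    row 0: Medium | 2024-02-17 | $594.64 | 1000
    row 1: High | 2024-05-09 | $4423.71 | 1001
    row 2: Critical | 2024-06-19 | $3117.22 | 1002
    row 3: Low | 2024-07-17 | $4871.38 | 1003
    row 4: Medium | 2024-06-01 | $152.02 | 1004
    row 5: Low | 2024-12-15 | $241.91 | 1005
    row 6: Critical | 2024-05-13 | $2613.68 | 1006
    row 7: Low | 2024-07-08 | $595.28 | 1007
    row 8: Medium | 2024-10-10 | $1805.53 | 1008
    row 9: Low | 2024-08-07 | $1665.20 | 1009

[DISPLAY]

┃ CircuitBoard               ┃        
┠────────────────────────────┨        
┃  ┏━━━━━━━━━━━━━━━━━━━━━━━━━━━━━━━━┓ 
┃0 ┃ DataTable                      ┃ 
┃  ┠────────────────────────────────┨ 
┃1 ┃Level   │Date      │Amount  │ID ┃ 
┃  ┃────────┼──────────┼────────┼───┃ 
┃2 ┃Medium  │2024-02-17│$594.64 │100┃ 
┃  ┃High    │2024-05-09│$4423.71│100┃ 
┃3 ┃Critical│2024-06-19│$3117.22│100┃ 
┃  ┃Low     │2024-07-17│$4871.38│100┃ 
┃4 ┃Medium  │2024-06-01│$152.02 │100┃ 
┃  ┃Low     │2024-12-15│$241.91 │100┃ 
┃5 ┃Critical│2024-05-13│$2613.68│100┃ 
┃Cu┗━━━━━━━━━━━━━━━━━━━━━━━━━━━━━━━━┛ 
┃                            ┃        
┃                            ┃        
┃                            ┃        
┗━━━━━━━━━━━━━━━━━━━━━━━━━━━━┛        
ies: tru░┃                            
 60     ░┃                            


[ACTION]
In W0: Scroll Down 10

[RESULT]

┃ CircuitBoard               ┃        
┠────────────────────────────┨        
┃  ┏━━━━━━━━━━━━━━━━━━━━━━━━━━━━━━━━┓ 
┃0 ┃ DataTable                      ┃ 
┃  ┠────────────────────────────────┨ 
┃1 ┃Level   │Date      │Amount  │ID ┃ 
┃  ┃────────┼──────────┼────────┼───┃ 
┃2 ┃Medium  │2024-02-17│$594.64 │100┃ 
┃  ┃High    │2024-05-09│$4423.71│100┃ 
┃3 ┃Critical│2024-06-19│$3117.22│100┃ 
┃  ┃Low     │2024-07-17│$4871.38│100┃ 
┃4 ┃Medium  │2024-06-01│$152.02 │100┃ 
┃  ┃Low     │2024-12-15│$241.91 │100┃ 
┃5 ┃Critical│2024-05-13│$2613.68│100┃ 
┃Cu┗━━━━━━━━━━━━━━━━━━━━━━━━━━━━━━━━┛ 
┃                            ┃        
┃                            ┃        
┃                            ┃        
┗━━━━━━━━━━━━━━━━━━━━━━━━━━━━┛        
        ░┃                            
        █┃                            


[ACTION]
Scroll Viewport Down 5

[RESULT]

┃  ┠────────────────────────────────┨ 
┃1 ┃Level   │Date      │Amount  │ID ┃ 
┃  ┃────────┼──────────┼────────┼───┃ 
┃2 ┃Medium  │2024-02-17│$594.64 │100┃ 
┃  ┃High    │2024-05-09│$4423.71│100┃ 
┃3 ┃Critical│2024-06-19│$3117.22│100┃ 
┃  ┃Low     │2024-07-17│$4871.38│100┃ 
┃4 ┃Medium  │2024-06-01│$152.02 │100┃ 
┃  ┃Low     │2024-12-15│$241.91 │100┃ 
┃5 ┃Critical│2024-05-13│$2613.68│100┃ 
┃Cu┗━━━━━━━━━━━━━━━━━━━━━━━━━━━━━━━━┛ 
┃                            ┃        
┃                            ┃        
┃                            ┃        
┗━━━━━━━━━━━━━━━━━━━━━━━━━━━━┛        
        ░┃                            
        █┃                            
iguratio▼┃                            
━━━━━━━━━┛                            
                                      
                                      


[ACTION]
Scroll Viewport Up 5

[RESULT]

┏━━━━━━━━━━━━━━━━━━━━━━━━━━━━┓        
┃ CircuitBoard               ┃        
┠────────────────────────────┨        
┃  ┏━━━━━━━━━━━━━━━━━━━━━━━━━━━━━━━━┓ 
┃0 ┃ DataTable                      ┃ 
┃  ┠────────────────────────────────┨ 
┃1 ┃Level   │Date      │Amount  │ID ┃ 
┃  ┃────────┼──────────┼────────┼───┃ 
┃2 ┃Medium  │2024-02-17│$594.64 │100┃ 
┃  ┃High    │2024-05-09│$4423.71│100┃ 
┃3 ┃Critical│2024-06-19│$3117.22│100┃ 
┃  ┃Low     │2024-07-17│$4871.38│100┃ 
┃4 ┃Medium  │2024-06-01│$152.02 │100┃ 
┃  ┃Low     │2024-12-15│$241.91 │100┃ 
┃5 ┃Critical│2024-05-13│$2613.68│100┃ 
┃Cu┗━━━━━━━━━━━━━━━━━━━━━━━━━━━━━━━━┛ 
┃                            ┃        
┃                            ┃        
┃                            ┃        
┗━━━━━━━━━━━━━━━━━━━━━━━━━━━━┛        
        ░┃                            


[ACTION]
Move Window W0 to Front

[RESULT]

┏━━━━━━━━━━━━━━━━━━━━━━━━━━━━┓        
┃ CircuitBoard               ┃        
┠────────────────────────────┨        
┃  ┏━━━━━━━━━━━━━━━━━━━━━━━━━━━━━━━━┓ 
┃0 ┃ DataTable                      ┃ 
┃  ┠────────────────────────────────┨ 
┃1 ┃Level   │Date      │Amount  │ID ┃ 
┃  ┃────────┼──────────┼────────┼───┃ 
┃2 ┃Medium  │2024-02-17│$594.64 │100┃ 
┃  ┃High    │2024-05-09│$4423.71│100┃ 
┃3 ┃Critical│2024-06-19│$3117.22│100┃ 
┃  ┃Low     │2024-07-17│$4871.38│100┃ 
┃4 ┃Medium  │2024-06-01│$152.02 │100┃ 
┃  ┃Low     │2024-12-15│$241.91 │100┃ 
━━━━━━━━━┓al│2024-05-13│$2613.68│100┃ 
r        ┃━━━━━━━━━━━━━━━━━━━━━━━━━━┛ 
─────────┨                   ┃        
ies: 30 ▲┃                   ┃        
 8080   ░┃                   ┃        
0       ░┃━━━━━━━━━━━━━━━━━━━┛        
        ░┃                            


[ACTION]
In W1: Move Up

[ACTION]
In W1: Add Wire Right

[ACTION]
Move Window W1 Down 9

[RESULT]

                                      
                                      
                                      
   ┏━━━━━━━━━━━━━━━━━━━━━━━━━━━━━━━━┓ 
   ┃ DataTable                      ┃ 
   ┠────────────────────────────────┨ 
┏━━┃Level   │Date      │Amount  │ID ┃ 
┃ C┃────────┼──────────┼────────┼───┃ 
┠──┃Medium  │2024-02-17│$594.64 │100┃ 
┃  ┃High    │2024-05-09│$4423.71│100┃ 
┃0 ┃Critical│2024-06-19│$3117.22│100┃ 
┃  ┃Low     │2024-07-17│$4871.38│100┃ 
┃1 ┃Medium  │2024-06-01│$152.02 │100┃ 
┃  ┃Low     │2024-12-15│$241.91 │100┃ 
━━━━━━━━━┓al│2024-05-13│$2613.68│100┃ 
r        ┃━━━━━━━━━━━━━━━━━━━━━━━━━━┛ 
─────────┨       R           ┃        
ies: 30 ▲┃                   ┃        
 8080   ░┃                   ┃        
0       ░┃                   ┃        
        ░┃   · ─ ·           ┃        
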